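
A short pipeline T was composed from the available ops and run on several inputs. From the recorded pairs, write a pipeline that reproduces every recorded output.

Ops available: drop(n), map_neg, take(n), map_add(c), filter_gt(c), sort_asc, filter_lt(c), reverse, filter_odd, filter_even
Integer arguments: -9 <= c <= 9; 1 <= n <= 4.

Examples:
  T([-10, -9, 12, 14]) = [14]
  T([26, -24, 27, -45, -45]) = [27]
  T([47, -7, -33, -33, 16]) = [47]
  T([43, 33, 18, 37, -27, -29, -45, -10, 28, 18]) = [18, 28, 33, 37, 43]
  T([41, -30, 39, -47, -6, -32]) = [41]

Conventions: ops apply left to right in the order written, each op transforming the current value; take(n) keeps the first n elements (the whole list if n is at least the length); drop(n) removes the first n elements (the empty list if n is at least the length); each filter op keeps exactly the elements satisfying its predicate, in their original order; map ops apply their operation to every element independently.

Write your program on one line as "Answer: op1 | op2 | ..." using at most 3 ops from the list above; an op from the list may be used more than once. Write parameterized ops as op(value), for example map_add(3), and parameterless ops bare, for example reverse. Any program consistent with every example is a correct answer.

filter_gt(-2) | sort_asc | drop(1)

Check, running the answer program on each example:
  [-10, -9, 12, 14] -> [12, 14] -> [12, 14] -> [14]
  [26, -24, 27, -45, -45] -> [26, 27] -> [26, 27] -> [27]
  [47, -7, -33, -33, 16] -> [47, 16] -> [16, 47] -> [47]
  [43, 33, 18, 37, -27, -29, -45, -10, 28, 18] -> [43, 33, 18, 37, 28, 18] -> [18, 18, 28, 33, 37, 43] -> [18, 28, 33, 37, 43]
  [41, -30, 39, -47, -6, -32] -> [41, 39] -> [39, 41] -> [41]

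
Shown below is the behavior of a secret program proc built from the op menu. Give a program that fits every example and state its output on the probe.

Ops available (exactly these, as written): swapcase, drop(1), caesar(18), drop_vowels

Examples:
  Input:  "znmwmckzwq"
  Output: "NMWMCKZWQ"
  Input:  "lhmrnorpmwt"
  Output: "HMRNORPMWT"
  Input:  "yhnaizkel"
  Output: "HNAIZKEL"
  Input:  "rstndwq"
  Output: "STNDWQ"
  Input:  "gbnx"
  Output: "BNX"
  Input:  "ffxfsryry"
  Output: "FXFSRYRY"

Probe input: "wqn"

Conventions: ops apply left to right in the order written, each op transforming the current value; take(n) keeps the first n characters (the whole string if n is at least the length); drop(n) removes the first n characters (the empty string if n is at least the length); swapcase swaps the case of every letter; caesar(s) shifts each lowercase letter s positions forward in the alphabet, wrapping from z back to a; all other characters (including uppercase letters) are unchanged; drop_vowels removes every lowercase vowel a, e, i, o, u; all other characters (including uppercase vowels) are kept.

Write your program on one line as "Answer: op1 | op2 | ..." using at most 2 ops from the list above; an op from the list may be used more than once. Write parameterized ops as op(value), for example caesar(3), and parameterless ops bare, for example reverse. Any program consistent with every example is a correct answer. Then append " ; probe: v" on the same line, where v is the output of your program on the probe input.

drop(1) | swapcase ; probe: "QN"

Check, running the answer program on each example:
  "znmwmckzwq" -> "nmwmckzwq" -> "NMWMCKZWQ"
  "lhmrnorpmwt" -> "hmrnorpmwt" -> "HMRNORPMWT"
  "yhnaizkel" -> "hnaizkel" -> "HNAIZKEL"
  "rstndwq" -> "stndwq" -> "STNDWQ"
  "gbnx" -> "bnx" -> "BNX"
  "ffxfsryry" -> "fxfsryry" -> "FXFSRYRY"
  probe: "wqn" -> "qn" -> "QN"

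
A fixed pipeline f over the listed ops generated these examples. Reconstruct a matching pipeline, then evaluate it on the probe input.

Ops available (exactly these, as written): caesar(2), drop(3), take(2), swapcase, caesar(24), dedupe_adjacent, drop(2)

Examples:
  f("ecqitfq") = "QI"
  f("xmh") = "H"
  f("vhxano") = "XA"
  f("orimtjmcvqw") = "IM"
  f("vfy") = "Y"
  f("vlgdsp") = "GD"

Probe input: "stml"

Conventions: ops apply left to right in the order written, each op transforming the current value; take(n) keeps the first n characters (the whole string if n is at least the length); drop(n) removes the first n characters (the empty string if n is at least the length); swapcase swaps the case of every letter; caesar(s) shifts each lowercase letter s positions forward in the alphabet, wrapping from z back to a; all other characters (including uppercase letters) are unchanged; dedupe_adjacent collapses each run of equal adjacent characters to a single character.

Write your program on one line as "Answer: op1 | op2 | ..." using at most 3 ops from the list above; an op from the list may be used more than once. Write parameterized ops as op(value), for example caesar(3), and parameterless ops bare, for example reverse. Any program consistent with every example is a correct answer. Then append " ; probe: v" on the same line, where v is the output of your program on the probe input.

drop(2) | take(2) | swapcase ; probe: "ML"

Check, running the answer program on each example:
  "ecqitfq" -> "qitfq" -> "qi" -> "QI"
  "xmh" -> "h" -> "h" -> "H"
  "vhxano" -> "xano" -> "xa" -> "XA"
  "orimtjmcvqw" -> "imtjmcvqw" -> "im" -> "IM"
  "vfy" -> "y" -> "y" -> "Y"
  "vlgdsp" -> "gdsp" -> "gd" -> "GD"
  probe: "stml" -> "ml" -> "ml" -> "ML"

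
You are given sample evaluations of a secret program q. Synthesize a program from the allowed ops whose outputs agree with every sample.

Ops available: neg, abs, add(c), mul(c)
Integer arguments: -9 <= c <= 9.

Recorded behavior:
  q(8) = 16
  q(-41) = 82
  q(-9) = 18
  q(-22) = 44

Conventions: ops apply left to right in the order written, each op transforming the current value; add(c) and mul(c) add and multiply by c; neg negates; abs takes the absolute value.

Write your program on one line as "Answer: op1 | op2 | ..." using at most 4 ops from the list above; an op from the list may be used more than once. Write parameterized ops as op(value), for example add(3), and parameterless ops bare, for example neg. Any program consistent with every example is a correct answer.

neg | abs | mul(-2) | neg

Check, running the answer program on each example:
  8 -> -8 -> 8 -> -16 -> 16
  -41 -> 41 -> 41 -> -82 -> 82
  -9 -> 9 -> 9 -> -18 -> 18
  -22 -> 22 -> 22 -> -44 -> 44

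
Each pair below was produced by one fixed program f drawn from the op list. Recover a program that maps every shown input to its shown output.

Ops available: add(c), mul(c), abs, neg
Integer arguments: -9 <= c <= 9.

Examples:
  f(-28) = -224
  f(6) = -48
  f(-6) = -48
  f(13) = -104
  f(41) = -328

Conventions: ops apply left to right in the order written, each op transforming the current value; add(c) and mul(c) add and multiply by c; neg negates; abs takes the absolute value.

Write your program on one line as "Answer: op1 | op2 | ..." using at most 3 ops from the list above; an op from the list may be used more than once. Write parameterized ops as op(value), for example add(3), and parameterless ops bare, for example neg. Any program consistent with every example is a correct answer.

abs | mul(-8)

Check, running the answer program on each example:
  -28 -> 28 -> -224
  6 -> 6 -> -48
  -6 -> 6 -> -48
  13 -> 13 -> -104
  41 -> 41 -> -328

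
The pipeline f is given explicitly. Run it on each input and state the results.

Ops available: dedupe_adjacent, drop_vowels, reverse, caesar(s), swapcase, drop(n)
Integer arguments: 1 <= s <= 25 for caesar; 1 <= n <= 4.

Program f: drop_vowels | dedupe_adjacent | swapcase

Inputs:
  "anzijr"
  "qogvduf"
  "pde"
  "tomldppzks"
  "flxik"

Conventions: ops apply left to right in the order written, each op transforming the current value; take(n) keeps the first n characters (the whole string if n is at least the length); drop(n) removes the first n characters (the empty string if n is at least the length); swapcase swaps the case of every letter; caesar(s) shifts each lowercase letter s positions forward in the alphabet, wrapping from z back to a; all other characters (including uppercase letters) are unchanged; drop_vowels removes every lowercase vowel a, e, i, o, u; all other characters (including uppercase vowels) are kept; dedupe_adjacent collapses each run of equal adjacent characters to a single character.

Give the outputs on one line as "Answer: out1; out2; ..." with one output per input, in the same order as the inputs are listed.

"NZJR"; "QGVDF"; "PD"; "TMLDPZKS"; "FLXK"

Execution, op by op:
  "anzijr" -> "nzjr" -> "nzjr" -> "NZJR"
  "qogvduf" -> "qgvdf" -> "qgvdf" -> "QGVDF"
  "pde" -> "pd" -> "pd" -> "PD"
  "tomldppzks" -> "tmldppzks" -> "tmldpzks" -> "TMLDPZKS"
  "flxik" -> "flxk" -> "flxk" -> "FLXK"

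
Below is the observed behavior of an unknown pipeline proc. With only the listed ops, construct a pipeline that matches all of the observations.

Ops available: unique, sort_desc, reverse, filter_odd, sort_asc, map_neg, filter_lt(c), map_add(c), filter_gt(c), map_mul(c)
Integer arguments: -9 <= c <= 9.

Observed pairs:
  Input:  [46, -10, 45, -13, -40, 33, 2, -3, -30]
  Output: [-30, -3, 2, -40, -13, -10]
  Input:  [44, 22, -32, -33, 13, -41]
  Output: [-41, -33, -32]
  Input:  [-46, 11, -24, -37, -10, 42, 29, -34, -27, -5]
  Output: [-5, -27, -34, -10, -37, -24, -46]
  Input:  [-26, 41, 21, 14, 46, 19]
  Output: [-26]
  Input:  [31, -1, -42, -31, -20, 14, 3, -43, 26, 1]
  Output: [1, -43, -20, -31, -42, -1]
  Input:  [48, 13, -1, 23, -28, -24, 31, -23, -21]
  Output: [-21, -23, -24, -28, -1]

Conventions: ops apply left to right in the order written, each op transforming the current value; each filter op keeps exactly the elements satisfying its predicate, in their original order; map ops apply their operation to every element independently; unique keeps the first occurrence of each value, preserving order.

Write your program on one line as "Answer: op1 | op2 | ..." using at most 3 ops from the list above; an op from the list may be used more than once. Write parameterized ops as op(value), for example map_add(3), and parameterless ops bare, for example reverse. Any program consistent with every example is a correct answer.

filter_lt(5) | reverse | filter_lt(3)

Check, running the answer program on each example:
  [46, -10, 45, -13, -40, 33, 2, -3, -30] -> [-10, -13, -40, 2, -3, -30] -> [-30, -3, 2, -40, -13, -10] -> [-30, -3, 2, -40, -13, -10]
  [44, 22, -32, -33, 13, -41] -> [-32, -33, -41] -> [-41, -33, -32] -> [-41, -33, -32]
  [-46, 11, -24, -37, -10, 42, 29, -34, -27, -5] -> [-46, -24, -37, -10, -34, -27, -5] -> [-5, -27, -34, -10, -37, -24, -46] -> [-5, -27, -34, -10, -37, -24, -46]
  [-26, 41, 21, 14, 46, 19] -> [-26] -> [-26] -> [-26]
  [31, -1, -42, -31, -20, 14, 3, -43, 26, 1] -> [-1, -42, -31, -20, 3, -43, 1] -> [1, -43, 3, -20, -31, -42, -1] -> [1, -43, -20, -31, -42, -1]
  [48, 13, -1, 23, -28, -24, 31, -23, -21] -> [-1, -28, -24, -23, -21] -> [-21, -23, -24, -28, -1] -> [-21, -23, -24, -28, -1]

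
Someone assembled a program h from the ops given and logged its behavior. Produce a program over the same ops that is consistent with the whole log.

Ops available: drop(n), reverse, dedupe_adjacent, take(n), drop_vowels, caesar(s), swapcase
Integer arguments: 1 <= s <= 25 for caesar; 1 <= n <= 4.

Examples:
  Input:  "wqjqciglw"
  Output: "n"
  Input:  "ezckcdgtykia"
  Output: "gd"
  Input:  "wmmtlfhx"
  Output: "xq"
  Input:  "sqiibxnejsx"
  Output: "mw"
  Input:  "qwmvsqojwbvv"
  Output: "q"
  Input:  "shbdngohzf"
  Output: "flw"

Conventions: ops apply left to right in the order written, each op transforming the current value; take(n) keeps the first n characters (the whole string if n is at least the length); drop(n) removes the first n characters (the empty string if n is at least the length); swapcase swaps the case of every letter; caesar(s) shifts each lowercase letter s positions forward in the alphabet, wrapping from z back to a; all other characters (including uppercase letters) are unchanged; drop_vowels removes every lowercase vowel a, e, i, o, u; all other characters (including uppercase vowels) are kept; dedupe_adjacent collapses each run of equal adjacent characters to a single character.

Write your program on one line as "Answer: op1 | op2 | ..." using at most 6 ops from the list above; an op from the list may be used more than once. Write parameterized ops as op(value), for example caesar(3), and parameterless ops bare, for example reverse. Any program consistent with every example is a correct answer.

dedupe_adjacent | caesar(4) | take(3) | drop_vowels | reverse

Check, running the answer program on each example:
  "wqjqciglw" -> "wqjqciglw" -> "aunugmkpa" -> "aun" -> "n" -> "n"
  "ezckcdgtykia" -> "ezckcdgtykia" -> "idgoghkxcome" -> "idg" -> "dg" -> "gd"
  "wmmtlfhx" -> "wmtlfhx" -> "aqxpjlb" -> "aqx" -> "qx" -> "xq"
  "sqiibxnejsx" -> "sqibxnejsx" -> "wumfbrinwb" -> "wum" -> "wm" -> "mw"
  "qwmvsqojwbvv" -> "qwmvsqojwbv" -> "uaqzwusnafz" -> "uaq" -> "q" -> "q"
  "shbdngohzf" -> "shbdngohzf" -> "wlfhrksldj" -> "wlf" -> "wlf" -> "flw"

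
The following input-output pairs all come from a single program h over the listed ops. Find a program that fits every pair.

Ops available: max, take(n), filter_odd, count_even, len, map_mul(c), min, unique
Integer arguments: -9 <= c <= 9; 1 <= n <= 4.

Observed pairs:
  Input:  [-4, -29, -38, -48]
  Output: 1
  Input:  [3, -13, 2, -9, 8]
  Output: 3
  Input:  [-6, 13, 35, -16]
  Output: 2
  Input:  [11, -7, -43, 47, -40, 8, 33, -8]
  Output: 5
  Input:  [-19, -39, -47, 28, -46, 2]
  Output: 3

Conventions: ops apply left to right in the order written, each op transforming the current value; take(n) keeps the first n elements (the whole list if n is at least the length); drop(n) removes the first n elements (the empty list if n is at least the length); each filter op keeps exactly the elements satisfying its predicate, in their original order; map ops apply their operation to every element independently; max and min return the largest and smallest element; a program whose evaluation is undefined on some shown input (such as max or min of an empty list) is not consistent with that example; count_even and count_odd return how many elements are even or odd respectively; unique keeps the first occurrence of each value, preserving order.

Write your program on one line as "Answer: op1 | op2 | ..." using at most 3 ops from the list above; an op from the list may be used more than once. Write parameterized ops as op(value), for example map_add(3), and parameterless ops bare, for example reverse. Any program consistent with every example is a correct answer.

filter_odd | len

Check, running the answer program on each example:
  [-4, -29, -38, -48] -> [-29] -> 1
  [3, -13, 2, -9, 8] -> [3, -13, -9] -> 3
  [-6, 13, 35, -16] -> [13, 35] -> 2
  [11, -7, -43, 47, -40, 8, 33, -8] -> [11, -7, -43, 47, 33] -> 5
  [-19, -39, -47, 28, -46, 2] -> [-19, -39, -47] -> 3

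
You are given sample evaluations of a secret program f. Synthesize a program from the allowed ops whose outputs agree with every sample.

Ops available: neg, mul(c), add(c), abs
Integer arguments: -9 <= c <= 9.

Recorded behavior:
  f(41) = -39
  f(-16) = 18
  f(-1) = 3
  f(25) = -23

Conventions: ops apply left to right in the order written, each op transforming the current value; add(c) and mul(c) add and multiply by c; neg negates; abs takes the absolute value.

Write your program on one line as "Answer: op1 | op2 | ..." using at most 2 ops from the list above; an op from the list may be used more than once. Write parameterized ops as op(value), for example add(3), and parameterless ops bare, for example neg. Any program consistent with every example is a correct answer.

neg | add(2)

Check, running the answer program on each example:
  41 -> -41 -> -39
  -16 -> 16 -> 18
  -1 -> 1 -> 3
  25 -> -25 -> -23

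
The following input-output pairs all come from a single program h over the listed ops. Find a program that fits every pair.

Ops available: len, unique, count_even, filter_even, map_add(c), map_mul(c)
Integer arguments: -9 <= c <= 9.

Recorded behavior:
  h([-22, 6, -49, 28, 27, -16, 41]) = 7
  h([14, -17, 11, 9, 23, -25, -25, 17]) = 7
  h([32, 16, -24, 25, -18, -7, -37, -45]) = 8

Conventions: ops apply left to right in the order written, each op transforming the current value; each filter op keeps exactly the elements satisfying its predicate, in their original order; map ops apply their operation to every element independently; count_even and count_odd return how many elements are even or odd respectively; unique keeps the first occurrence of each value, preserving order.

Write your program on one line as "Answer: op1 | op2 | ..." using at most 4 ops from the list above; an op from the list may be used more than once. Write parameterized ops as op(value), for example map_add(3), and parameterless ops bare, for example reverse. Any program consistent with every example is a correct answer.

map_mul(5) | map_add(-7) | unique | len

Check, running the answer program on each example:
  [-22, 6, -49, 28, 27, -16, 41] -> [-110, 30, -245, 140, 135, -80, 205] -> [-117, 23, -252, 133, 128, -87, 198] -> [-117, 23, -252, 133, 128, -87, 198] -> 7
  [14, -17, 11, 9, 23, -25, -25, 17] -> [70, -85, 55, 45, 115, -125, -125, 85] -> [63, -92, 48, 38, 108, -132, -132, 78] -> [63, -92, 48, 38, 108, -132, 78] -> 7
  [32, 16, -24, 25, -18, -7, -37, -45] -> [160, 80, -120, 125, -90, -35, -185, -225] -> [153, 73, -127, 118, -97, -42, -192, -232] -> [153, 73, -127, 118, -97, -42, -192, -232] -> 8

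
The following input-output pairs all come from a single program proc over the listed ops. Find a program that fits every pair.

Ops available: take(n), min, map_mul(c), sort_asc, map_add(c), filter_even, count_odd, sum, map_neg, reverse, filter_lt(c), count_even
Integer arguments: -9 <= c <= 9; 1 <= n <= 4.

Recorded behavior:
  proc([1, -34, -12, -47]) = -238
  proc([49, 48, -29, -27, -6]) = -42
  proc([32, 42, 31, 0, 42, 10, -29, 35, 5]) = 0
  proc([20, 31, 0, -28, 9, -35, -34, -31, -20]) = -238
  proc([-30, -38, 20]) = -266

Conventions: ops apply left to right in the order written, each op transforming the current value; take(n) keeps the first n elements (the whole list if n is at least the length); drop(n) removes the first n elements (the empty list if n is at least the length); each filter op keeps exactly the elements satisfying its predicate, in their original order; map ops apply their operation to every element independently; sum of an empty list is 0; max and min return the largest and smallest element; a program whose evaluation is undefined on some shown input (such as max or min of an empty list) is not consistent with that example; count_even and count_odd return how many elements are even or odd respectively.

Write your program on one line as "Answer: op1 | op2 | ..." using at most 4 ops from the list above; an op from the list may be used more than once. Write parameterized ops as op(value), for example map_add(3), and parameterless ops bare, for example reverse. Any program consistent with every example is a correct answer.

filter_even | sort_asc | map_mul(7) | min

Check, running the answer program on each example:
  [1, -34, -12, -47] -> [-34, -12] -> [-34, -12] -> [-238, -84] -> -238
  [49, 48, -29, -27, -6] -> [48, -6] -> [-6, 48] -> [-42, 336] -> -42
  [32, 42, 31, 0, 42, 10, -29, 35, 5] -> [32, 42, 0, 42, 10] -> [0, 10, 32, 42, 42] -> [0, 70, 224, 294, 294] -> 0
  [20, 31, 0, -28, 9, -35, -34, -31, -20] -> [20, 0, -28, -34, -20] -> [-34, -28, -20, 0, 20] -> [-238, -196, -140, 0, 140] -> -238
  [-30, -38, 20] -> [-30, -38, 20] -> [-38, -30, 20] -> [-266, -210, 140] -> -266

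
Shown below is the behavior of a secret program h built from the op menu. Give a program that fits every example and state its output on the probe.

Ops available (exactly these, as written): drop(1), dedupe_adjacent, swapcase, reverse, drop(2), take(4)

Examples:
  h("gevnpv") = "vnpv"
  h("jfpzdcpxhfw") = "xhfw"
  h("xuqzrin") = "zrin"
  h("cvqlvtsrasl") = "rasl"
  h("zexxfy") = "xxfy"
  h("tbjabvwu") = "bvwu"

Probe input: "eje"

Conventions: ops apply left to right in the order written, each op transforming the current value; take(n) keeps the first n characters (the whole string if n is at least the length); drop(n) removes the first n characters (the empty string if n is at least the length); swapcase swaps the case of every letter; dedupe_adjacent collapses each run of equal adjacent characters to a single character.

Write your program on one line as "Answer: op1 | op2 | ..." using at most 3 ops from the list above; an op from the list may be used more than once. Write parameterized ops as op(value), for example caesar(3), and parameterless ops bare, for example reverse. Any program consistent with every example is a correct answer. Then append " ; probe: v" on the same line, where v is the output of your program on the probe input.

reverse | take(4) | reverse ; probe: "eje"

Check, running the answer program on each example:
  "gevnpv" -> "vpnveg" -> "vpnv" -> "vnpv"
  "jfpzdcpxhfw" -> "wfhxpcdzpfj" -> "wfhx" -> "xhfw"
  "xuqzrin" -> "nirzqux" -> "nirz" -> "zrin"
  "cvqlvtsrasl" -> "lsarstvlqvc" -> "lsar" -> "rasl"
  "zexxfy" -> "yfxxez" -> "yfxx" -> "xxfy"
  "tbjabvwu" -> "uwvbajbt" -> "uwvb" -> "bvwu"
  probe: "eje" -> "eje" -> "eje" -> "eje"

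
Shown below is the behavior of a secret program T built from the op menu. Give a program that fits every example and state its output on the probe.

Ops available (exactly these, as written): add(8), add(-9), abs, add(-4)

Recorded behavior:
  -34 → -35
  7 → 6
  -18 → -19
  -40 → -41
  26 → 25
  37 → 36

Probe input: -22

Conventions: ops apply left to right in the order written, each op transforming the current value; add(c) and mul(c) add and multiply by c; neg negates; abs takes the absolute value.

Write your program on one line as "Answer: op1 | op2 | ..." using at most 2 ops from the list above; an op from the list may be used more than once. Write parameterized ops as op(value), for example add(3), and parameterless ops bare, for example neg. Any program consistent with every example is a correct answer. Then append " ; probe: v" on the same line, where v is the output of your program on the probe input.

add(-9) | add(8) ; probe: -23

Check, running the answer program on each example:
  -34 -> -43 -> -35
  7 -> -2 -> 6
  -18 -> -27 -> -19
  -40 -> -49 -> -41
  26 -> 17 -> 25
  37 -> 28 -> 36
  probe: -22 -> -31 -> -23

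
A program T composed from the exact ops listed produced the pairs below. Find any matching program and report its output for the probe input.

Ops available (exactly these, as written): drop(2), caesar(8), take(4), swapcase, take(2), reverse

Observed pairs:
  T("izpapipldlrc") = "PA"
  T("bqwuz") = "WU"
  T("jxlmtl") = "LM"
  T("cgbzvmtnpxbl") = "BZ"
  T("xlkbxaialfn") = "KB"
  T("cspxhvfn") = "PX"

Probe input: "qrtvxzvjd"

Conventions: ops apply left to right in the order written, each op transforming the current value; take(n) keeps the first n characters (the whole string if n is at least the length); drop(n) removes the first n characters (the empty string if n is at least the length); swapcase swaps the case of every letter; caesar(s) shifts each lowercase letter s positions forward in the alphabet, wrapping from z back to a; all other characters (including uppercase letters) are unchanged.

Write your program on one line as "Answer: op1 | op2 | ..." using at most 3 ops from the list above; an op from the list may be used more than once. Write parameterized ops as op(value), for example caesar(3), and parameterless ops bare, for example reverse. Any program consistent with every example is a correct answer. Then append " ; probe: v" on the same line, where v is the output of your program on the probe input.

take(4) | swapcase | drop(2) ; probe: "TV"

Check, running the answer program on each example:
  "izpapipldlrc" -> "izpa" -> "IZPA" -> "PA"
  "bqwuz" -> "bqwu" -> "BQWU" -> "WU"
  "jxlmtl" -> "jxlm" -> "JXLM" -> "LM"
  "cgbzvmtnpxbl" -> "cgbz" -> "CGBZ" -> "BZ"
  "xlkbxaialfn" -> "xlkb" -> "XLKB" -> "KB"
  "cspxhvfn" -> "cspx" -> "CSPX" -> "PX"
  probe: "qrtvxzvjd" -> "qrtv" -> "QRTV" -> "TV"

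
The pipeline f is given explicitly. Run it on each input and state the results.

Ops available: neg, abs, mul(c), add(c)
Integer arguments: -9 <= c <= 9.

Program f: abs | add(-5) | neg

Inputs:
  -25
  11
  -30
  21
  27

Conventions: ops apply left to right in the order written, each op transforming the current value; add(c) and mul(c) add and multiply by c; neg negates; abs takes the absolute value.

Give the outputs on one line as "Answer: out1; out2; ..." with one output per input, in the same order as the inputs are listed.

-20; -6; -25; -16; -22

Execution, op by op:
  -25 -> 25 -> 20 -> -20
  11 -> 11 -> 6 -> -6
  -30 -> 30 -> 25 -> -25
  21 -> 21 -> 16 -> -16
  27 -> 27 -> 22 -> -22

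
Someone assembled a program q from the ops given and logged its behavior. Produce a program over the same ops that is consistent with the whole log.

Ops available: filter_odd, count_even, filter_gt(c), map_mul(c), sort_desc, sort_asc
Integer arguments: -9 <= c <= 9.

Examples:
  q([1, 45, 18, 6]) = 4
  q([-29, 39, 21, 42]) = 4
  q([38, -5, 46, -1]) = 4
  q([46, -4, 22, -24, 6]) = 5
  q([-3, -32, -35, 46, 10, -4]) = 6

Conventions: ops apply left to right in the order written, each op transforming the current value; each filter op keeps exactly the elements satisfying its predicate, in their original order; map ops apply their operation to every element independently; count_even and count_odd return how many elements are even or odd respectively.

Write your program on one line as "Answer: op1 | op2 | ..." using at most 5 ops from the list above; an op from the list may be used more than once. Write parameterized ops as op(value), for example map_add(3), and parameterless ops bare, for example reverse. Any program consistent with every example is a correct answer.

sort_desc | map_mul(4) | map_mul(-5) | sort_desc | count_even

Check, running the answer program on each example:
  [1, 45, 18, 6] -> [45, 18, 6, 1] -> [180, 72, 24, 4] -> [-900, -360, -120, -20] -> [-20, -120, -360, -900] -> 4
  [-29, 39, 21, 42] -> [42, 39, 21, -29] -> [168, 156, 84, -116] -> [-840, -780, -420, 580] -> [580, -420, -780, -840] -> 4
  [38, -5, 46, -1] -> [46, 38, -1, -5] -> [184, 152, -4, -20] -> [-920, -760, 20, 100] -> [100, 20, -760, -920] -> 4
  [46, -4, 22, -24, 6] -> [46, 22, 6, -4, -24] -> [184, 88, 24, -16, -96] -> [-920, -440, -120, 80, 480] -> [480, 80, -120, -440, -920] -> 5
  [-3, -32, -35, 46, 10, -4] -> [46, 10, -3, -4, -32, -35] -> [184, 40, -12, -16, -128, -140] -> [-920, -200, 60, 80, 640, 700] -> [700, 640, 80, 60, -200, -920] -> 6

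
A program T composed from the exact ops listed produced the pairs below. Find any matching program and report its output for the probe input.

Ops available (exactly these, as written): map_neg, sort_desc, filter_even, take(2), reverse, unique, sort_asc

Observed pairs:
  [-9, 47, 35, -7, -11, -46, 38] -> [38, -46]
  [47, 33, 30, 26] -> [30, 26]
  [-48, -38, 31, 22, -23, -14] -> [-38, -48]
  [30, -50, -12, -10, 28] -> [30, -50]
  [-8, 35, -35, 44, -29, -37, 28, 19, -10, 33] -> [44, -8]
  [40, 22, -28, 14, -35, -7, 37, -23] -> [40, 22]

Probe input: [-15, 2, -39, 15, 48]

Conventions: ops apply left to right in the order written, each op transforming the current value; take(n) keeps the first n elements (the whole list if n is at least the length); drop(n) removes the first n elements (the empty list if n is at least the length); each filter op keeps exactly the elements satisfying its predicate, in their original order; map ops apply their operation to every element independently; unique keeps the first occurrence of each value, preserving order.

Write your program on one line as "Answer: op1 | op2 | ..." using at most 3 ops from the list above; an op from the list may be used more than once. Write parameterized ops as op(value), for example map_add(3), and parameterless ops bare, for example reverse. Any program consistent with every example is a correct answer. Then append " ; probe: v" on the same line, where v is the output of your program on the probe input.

filter_even | take(2) | sort_desc ; probe: [48, 2]

Check, running the answer program on each example:
  [-9, 47, 35, -7, -11, -46, 38] -> [-46, 38] -> [-46, 38] -> [38, -46]
  [47, 33, 30, 26] -> [30, 26] -> [30, 26] -> [30, 26]
  [-48, -38, 31, 22, -23, -14] -> [-48, -38, 22, -14] -> [-48, -38] -> [-38, -48]
  [30, -50, -12, -10, 28] -> [30, -50, -12, -10, 28] -> [30, -50] -> [30, -50]
  [-8, 35, -35, 44, -29, -37, 28, 19, -10, 33] -> [-8, 44, 28, -10] -> [-8, 44] -> [44, -8]
  [40, 22, -28, 14, -35, -7, 37, -23] -> [40, 22, -28, 14] -> [40, 22] -> [40, 22]
  probe: [-15, 2, -39, 15, 48] -> [2, 48] -> [2, 48] -> [48, 2]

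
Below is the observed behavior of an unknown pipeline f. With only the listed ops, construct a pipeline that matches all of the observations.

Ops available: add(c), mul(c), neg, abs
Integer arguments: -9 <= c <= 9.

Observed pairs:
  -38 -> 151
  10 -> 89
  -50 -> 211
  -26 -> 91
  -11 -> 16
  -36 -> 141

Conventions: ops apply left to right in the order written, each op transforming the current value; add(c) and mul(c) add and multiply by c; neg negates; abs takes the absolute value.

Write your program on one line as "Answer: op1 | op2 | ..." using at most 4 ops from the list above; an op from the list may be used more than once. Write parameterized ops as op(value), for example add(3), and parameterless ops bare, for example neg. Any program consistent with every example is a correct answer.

add(6) | mul(-5) | add(-9) | abs

Check, running the answer program on each example:
  -38 -> -32 -> 160 -> 151 -> 151
  10 -> 16 -> -80 -> -89 -> 89
  -50 -> -44 -> 220 -> 211 -> 211
  -26 -> -20 -> 100 -> 91 -> 91
  -11 -> -5 -> 25 -> 16 -> 16
  -36 -> -30 -> 150 -> 141 -> 141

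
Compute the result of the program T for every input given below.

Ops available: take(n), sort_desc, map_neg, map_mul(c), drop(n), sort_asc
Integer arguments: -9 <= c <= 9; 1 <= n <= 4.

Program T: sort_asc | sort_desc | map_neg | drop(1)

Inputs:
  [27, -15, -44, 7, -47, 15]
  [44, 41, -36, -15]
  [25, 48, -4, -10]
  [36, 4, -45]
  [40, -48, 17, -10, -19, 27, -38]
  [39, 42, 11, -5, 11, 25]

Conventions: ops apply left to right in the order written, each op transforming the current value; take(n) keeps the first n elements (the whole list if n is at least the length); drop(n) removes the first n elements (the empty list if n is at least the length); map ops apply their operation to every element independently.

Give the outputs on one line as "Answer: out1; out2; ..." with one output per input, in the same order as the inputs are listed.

Execution, op by op:
  [27, -15, -44, 7, -47, 15] -> [-47, -44, -15, 7, 15, 27] -> [27, 15, 7, -15, -44, -47] -> [-27, -15, -7, 15, 44, 47] -> [-15, -7, 15, 44, 47]
  [44, 41, -36, -15] -> [-36, -15, 41, 44] -> [44, 41, -15, -36] -> [-44, -41, 15, 36] -> [-41, 15, 36]
  [25, 48, -4, -10] -> [-10, -4, 25, 48] -> [48, 25, -4, -10] -> [-48, -25, 4, 10] -> [-25, 4, 10]
  [36, 4, -45] -> [-45, 4, 36] -> [36, 4, -45] -> [-36, -4, 45] -> [-4, 45]
  [40, -48, 17, -10, -19, 27, -38] -> [-48, -38, -19, -10, 17, 27, 40] -> [40, 27, 17, -10, -19, -38, -48] -> [-40, -27, -17, 10, 19, 38, 48] -> [-27, -17, 10, 19, 38, 48]
  [39, 42, 11, -5, 11, 25] -> [-5, 11, 11, 25, 39, 42] -> [42, 39, 25, 11, 11, -5] -> [-42, -39, -25, -11, -11, 5] -> [-39, -25, -11, -11, 5]

[-15, -7, 15, 44, 47]; [-41, 15, 36]; [-25, 4, 10]; [-4, 45]; [-27, -17, 10, 19, 38, 48]; [-39, -25, -11, -11, 5]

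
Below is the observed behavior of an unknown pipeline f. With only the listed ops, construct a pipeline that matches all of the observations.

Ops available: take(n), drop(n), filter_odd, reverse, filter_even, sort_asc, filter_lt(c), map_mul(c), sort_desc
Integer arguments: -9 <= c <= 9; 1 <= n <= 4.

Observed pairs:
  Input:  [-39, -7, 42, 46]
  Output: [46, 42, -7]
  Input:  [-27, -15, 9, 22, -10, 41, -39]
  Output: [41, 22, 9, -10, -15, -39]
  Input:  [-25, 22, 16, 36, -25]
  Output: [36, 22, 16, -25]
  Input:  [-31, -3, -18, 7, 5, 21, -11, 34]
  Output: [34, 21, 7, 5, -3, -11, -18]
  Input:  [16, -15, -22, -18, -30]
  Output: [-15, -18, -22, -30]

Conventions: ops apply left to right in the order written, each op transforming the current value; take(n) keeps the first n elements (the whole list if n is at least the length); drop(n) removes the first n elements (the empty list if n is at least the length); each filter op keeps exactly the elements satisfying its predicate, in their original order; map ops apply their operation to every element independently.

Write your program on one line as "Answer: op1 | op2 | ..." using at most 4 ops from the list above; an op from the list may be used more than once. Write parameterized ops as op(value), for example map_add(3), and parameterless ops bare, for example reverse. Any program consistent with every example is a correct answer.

drop(1) | reverse | sort_desc

Check, running the answer program on each example:
  [-39, -7, 42, 46] -> [-7, 42, 46] -> [46, 42, -7] -> [46, 42, -7]
  [-27, -15, 9, 22, -10, 41, -39] -> [-15, 9, 22, -10, 41, -39] -> [-39, 41, -10, 22, 9, -15] -> [41, 22, 9, -10, -15, -39]
  [-25, 22, 16, 36, -25] -> [22, 16, 36, -25] -> [-25, 36, 16, 22] -> [36, 22, 16, -25]
  [-31, -3, -18, 7, 5, 21, -11, 34] -> [-3, -18, 7, 5, 21, -11, 34] -> [34, -11, 21, 5, 7, -18, -3] -> [34, 21, 7, 5, -3, -11, -18]
  [16, -15, -22, -18, -30] -> [-15, -22, -18, -30] -> [-30, -18, -22, -15] -> [-15, -18, -22, -30]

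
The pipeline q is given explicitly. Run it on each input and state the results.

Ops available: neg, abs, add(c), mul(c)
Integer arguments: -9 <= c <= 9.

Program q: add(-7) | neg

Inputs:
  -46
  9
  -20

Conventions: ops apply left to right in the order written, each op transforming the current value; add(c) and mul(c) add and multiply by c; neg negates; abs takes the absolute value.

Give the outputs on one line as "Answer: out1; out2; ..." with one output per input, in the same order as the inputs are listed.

Execution, op by op:
  -46 -> -53 -> 53
  9 -> 2 -> -2
  -20 -> -27 -> 27

53; -2; 27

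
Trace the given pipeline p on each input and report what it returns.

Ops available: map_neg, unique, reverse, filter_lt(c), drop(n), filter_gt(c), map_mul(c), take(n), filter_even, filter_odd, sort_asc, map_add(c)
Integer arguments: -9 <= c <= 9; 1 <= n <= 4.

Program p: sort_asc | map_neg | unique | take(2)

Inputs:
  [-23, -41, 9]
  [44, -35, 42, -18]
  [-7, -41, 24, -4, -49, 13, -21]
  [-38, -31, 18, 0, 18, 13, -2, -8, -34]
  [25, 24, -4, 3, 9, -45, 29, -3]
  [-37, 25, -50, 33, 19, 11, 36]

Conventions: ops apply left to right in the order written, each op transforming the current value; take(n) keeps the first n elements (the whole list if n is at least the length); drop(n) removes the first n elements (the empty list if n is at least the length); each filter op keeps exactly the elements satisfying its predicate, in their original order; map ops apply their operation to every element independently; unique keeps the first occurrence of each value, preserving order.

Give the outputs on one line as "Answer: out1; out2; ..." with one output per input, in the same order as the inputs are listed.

[41, 23]; [35, 18]; [49, 41]; [38, 34]; [45, 4]; [50, 37]

Execution, op by op:
  [-23, -41, 9] -> [-41, -23, 9] -> [41, 23, -9] -> [41, 23, -9] -> [41, 23]
  [44, -35, 42, -18] -> [-35, -18, 42, 44] -> [35, 18, -42, -44] -> [35, 18, -42, -44] -> [35, 18]
  [-7, -41, 24, -4, -49, 13, -21] -> [-49, -41, -21, -7, -4, 13, 24] -> [49, 41, 21, 7, 4, -13, -24] -> [49, 41, 21, 7, 4, -13, -24] -> [49, 41]
  [-38, -31, 18, 0, 18, 13, -2, -8, -34] -> [-38, -34, -31, -8, -2, 0, 13, 18, 18] -> [38, 34, 31, 8, 2, 0, -13, -18, -18] -> [38, 34, 31, 8, 2, 0, -13, -18] -> [38, 34]
  [25, 24, -4, 3, 9, -45, 29, -3] -> [-45, -4, -3, 3, 9, 24, 25, 29] -> [45, 4, 3, -3, -9, -24, -25, -29] -> [45, 4, 3, -3, -9, -24, -25, -29] -> [45, 4]
  [-37, 25, -50, 33, 19, 11, 36] -> [-50, -37, 11, 19, 25, 33, 36] -> [50, 37, -11, -19, -25, -33, -36] -> [50, 37, -11, -19, -25, -33, -36] -> [50, 37]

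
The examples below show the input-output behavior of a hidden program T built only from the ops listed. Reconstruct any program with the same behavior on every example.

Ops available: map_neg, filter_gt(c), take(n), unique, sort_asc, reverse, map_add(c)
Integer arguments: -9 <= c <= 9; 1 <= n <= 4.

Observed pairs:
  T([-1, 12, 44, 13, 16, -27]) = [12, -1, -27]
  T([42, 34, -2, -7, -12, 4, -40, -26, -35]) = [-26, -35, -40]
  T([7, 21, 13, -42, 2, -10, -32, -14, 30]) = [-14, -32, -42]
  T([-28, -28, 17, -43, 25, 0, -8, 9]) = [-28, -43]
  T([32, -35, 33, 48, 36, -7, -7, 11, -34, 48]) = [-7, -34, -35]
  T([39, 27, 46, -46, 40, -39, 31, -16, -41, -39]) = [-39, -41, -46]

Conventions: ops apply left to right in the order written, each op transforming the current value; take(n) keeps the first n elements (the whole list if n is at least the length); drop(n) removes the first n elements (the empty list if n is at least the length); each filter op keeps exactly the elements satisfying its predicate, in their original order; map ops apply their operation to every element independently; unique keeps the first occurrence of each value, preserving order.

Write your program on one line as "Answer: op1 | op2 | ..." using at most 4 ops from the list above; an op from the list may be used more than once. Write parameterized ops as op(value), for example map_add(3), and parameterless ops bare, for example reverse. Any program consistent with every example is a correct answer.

sort_asc | take(3) | reverse | unique

Check, running the answer program on each example:
  [-1, 12, 44, 13, 16, -27] -> [-27, -1, 12, 13, 16, 44] -> [-27, -1, 12] -> [12, -1, -27] -> [12, -1, -27]
  [42, 34, -2, -7, -12, 4, -40, -26, -35] -> [-40, -35, -26, -12, -7, -2, 4, 34, 42] -> [-40, -35, -26] -> [-26, -35, -40] -> [-26, -35, -40]
  [7, 21, 13, -42, 2, -10, -32, -14, 30] -> [-42, -32, -14, -10, 2, 7, 13, 21, 30] -> [-42, -32, -14] -> [-14, -32, -42] -> [-14, -32, -42]
  [-28, -28, 17, -43, 25, 0, -8, 9] -> [-43, -28, -28, -8, 0, 9, 17, 25] -> [-43, -28, -28] -> [-28, -28, -43] -> [-28, -43]
  [32, -35, 33, 48, 36, -7, -7, 11, -34, 48] -> [-35, -34, -7, -7, 11, 32, 33, 36, 48, 48] -> [-35, -34, -7] -> [-7, -34, -35] -> [-7, -34, -35]
  [39, 27, 46, -46, 40, -39, 31, -16, -41, -39] -> [-46, -41, -39, -39, -16, 27, 31, 39, 40, 46] -> [-46, -41, -39] -> [-39, -41, -46] -> [-39, -41, -46]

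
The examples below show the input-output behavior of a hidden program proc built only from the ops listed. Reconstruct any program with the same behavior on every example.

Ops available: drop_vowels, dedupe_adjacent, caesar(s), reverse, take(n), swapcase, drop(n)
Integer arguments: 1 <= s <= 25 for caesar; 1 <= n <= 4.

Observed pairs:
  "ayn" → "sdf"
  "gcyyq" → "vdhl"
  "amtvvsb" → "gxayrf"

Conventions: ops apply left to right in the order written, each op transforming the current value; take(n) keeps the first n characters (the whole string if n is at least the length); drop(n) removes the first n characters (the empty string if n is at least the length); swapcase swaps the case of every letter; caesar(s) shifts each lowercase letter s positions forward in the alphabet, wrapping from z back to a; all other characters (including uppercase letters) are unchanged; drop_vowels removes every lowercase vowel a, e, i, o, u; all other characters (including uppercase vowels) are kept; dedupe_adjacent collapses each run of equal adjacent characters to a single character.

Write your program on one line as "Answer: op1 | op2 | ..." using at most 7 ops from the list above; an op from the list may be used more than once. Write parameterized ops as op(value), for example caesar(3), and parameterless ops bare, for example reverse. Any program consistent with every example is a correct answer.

dedupe_adjacent | caesar(19) | reverse | caesar(16) | caesar(16) | caesar(6)

Check, running the answer program on each example:
  "ayn" -> "ayn" -> "trg" -> "grt" -> "whj" -> "mxz" -> "sdf"
  "gcyyq" -> "gcyq" -> "zvrj" -> "jrvz" -> "zhlp" -> "pxbf" -> "vdhl"
  "amtvvsb" -> "amtvsb" -> "tfmolu" -> "ulomft" -> "kbecvj" -> "aruslz" -> "gxayrf"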